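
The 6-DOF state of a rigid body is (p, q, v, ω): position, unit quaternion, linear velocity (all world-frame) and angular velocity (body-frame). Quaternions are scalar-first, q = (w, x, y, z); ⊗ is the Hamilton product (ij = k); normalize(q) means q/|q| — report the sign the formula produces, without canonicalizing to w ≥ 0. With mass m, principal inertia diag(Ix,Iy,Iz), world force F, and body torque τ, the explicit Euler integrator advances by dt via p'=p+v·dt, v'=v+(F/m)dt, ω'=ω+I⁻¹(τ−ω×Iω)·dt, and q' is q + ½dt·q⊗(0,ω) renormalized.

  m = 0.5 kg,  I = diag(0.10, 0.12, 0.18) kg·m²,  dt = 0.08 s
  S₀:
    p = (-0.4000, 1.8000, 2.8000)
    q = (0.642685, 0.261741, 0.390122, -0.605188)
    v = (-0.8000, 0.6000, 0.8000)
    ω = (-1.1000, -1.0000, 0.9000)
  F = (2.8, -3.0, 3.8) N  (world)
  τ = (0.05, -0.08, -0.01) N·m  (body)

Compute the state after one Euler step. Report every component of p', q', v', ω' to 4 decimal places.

p' = (-0.4640, 1.8480, 2.8640)
q' = (0.6899, 0.2228, 0.3807, -0.5740)
v' = (-0.3520, 0.1200, 1.4080)
ω' = (-1.0168, -1.1061, 0.8858)

ω×(Iω) gyroscopic = (-0.0540, 0.0792, 0.0220)
α = I⁻¹(τ − ω×Iω) = (1.0400, -1.3267, -0.1778)
new body rate ω' = (-1.0168, -1.1061, 0.8858)
q⊗(0,ω) = (1.2227063, -0.9610317, -0.2125451, 0.7458097)
updated quaternion q' = (0.6899, 0.2228, 0.3807, -0.5740)
a = (5.6000, -6.0000, 7.6000)
new position p' = (-0.4640, 1.8480, 2.8640)
v + (F/m)dt = (-0.3520, 0.1200, 1.4080)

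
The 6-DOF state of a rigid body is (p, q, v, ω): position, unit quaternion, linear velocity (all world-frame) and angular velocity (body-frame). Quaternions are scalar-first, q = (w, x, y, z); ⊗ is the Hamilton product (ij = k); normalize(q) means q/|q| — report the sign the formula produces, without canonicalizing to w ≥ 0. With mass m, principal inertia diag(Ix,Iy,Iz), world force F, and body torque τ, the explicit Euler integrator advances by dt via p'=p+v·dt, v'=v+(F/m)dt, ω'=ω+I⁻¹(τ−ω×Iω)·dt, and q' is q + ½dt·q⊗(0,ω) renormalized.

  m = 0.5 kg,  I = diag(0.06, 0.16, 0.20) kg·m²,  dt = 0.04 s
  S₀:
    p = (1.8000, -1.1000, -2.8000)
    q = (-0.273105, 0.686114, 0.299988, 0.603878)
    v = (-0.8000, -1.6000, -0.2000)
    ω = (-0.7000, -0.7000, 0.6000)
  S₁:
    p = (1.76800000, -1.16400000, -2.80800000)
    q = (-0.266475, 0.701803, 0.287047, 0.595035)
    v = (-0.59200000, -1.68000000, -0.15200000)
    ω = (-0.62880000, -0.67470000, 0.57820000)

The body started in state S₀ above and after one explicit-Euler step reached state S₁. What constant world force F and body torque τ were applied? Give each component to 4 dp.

v₁ − v₀ = (0.20800000, -0.08000000, 0.04800000)
applied force F = (2.6000, -1.0000, 0.6000)
ω₁ − ω₀ = (0.07120000, 0.02530000, -0.02180000)
τ = I·(Δω/dt) + ω₀×(Iω₀) = (0.0900, 0.1600, -0.0600)

F = (2.6000, -1.0000, 0.6000)
τ = (0.0900, 0.1600, -0.0600)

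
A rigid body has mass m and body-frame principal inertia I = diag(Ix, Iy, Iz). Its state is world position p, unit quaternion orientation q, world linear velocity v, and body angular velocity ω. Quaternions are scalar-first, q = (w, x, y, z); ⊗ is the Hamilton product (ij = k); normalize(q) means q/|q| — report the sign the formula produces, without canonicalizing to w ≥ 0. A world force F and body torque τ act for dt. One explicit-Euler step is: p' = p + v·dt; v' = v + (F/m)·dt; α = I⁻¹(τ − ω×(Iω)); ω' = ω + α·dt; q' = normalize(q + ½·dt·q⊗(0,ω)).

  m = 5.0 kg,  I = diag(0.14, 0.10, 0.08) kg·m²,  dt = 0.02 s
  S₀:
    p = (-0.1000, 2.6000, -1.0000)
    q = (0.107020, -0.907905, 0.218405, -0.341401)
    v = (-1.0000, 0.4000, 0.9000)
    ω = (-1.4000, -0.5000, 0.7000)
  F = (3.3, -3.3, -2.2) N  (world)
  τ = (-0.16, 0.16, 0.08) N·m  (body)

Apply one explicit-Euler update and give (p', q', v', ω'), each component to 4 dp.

p' = (-0.1200, 2.6080, -0.9820)
q' = (0.0978, -0.9095, 0.2290, -0.3330)
v' = (-0.9868, 0.3868, 0.8912)
ω' = (-1.4239, -0.4562, 0.7270)

angular accel α = (-1.1929, 2.1880, 1.3500)
ω + α·dt = (-1.4239, -0.4562, 0.7270)
q⊗(0,ω) = (-0.9228838, -0.1676450, 1.0599849, 0.8346335)
updated quaternion q' = (0.0978, -0.9095, 0.2290, -0.3330)
a = (0.6600, -0.6600, -0.4400)
new position p' = (-0.1200, 2.6080, -0.9820)
new velocity v' = (-0.9868, 0.3868, 0.8912)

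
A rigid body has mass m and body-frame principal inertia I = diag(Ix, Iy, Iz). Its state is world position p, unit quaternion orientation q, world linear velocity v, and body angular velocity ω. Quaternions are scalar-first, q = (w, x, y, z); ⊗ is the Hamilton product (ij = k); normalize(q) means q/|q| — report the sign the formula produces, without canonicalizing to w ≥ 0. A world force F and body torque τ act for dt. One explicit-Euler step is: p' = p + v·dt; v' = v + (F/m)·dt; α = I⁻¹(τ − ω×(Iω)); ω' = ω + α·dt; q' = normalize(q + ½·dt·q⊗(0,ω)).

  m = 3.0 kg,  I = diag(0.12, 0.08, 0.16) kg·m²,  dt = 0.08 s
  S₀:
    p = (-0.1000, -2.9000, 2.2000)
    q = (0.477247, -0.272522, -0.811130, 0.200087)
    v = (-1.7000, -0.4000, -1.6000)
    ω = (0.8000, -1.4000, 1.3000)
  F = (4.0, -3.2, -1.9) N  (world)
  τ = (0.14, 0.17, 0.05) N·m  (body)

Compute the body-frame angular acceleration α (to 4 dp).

precession coupling ω×(Iω) = (-0.1456, -0.0416, 0.0448)
α = I⁻¹(τ − ω×Iω) = (2.3800, 2.6450, 0.0325)

α = (2.3800, 2.6450, 0.0325)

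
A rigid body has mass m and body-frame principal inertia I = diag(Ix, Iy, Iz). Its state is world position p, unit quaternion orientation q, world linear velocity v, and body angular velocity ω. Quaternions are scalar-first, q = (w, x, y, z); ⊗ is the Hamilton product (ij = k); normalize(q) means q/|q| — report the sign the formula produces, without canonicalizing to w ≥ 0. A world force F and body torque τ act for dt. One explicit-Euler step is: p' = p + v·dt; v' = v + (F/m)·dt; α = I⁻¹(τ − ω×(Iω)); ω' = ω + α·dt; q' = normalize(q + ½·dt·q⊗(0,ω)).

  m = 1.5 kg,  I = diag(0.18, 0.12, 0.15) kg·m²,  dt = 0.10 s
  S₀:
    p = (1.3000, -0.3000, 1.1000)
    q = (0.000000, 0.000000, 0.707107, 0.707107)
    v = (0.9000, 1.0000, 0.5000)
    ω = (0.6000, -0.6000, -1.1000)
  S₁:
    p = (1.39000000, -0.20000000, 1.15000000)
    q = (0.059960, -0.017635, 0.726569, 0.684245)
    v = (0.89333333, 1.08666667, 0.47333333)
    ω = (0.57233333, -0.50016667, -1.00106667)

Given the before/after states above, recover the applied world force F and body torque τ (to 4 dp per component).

F = (-0.1000, 1.3000, -0.4000)
τ = (-0.0300, 0.1000, 0.1700)

v₁ − v₀ = (-0.00666667, 0.08666667, -0.02666667)
m·(v₁−v₀)/dt = (-0.1000, 1.3000, -0.4000)
Δω = ω₁−ω₀ = (-0.02766667, 0.09983333, 0.09893333)
ω₀×(Iω₀) = (0.0198, -0.0198, 0.0216)
applied torque τ = (-0.0300, 0.1000, 0.1700)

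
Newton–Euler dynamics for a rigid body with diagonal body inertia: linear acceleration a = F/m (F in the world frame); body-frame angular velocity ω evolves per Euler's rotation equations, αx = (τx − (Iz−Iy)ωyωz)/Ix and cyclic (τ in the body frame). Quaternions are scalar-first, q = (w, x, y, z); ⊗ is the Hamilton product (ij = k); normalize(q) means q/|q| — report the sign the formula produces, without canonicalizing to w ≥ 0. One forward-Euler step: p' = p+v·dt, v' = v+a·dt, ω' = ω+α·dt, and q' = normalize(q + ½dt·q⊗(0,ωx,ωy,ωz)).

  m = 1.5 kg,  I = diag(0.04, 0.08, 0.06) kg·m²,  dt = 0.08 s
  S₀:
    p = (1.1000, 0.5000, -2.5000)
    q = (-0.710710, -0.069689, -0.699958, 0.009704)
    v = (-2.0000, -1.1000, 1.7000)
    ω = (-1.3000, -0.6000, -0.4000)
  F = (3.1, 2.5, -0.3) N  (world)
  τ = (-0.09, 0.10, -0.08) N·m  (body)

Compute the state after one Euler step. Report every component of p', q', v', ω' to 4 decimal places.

gyro term ω×Iω = (-0.0048, -0.0104, 0.0312)
(τ − ω×Iω)/I = (-2.1300, 1.3800, -1.8533)
new body rate ω' = (-1.4704, -0.4896, -0.5483)
2q̇ = q⊗(0,ω) = (-0.5066889, 1.2097286, 0.3859352, -0.5838480)
q + ½dt·q⊗(0,ω), renormalized = (-0.7297, -0.0213, -0.6833, -0.0136)
new position p' = (0.9400, 0.4120, -2.3640)
v + (F/m)dt = (-1.8347, -0.9667, 1.6840)

p' = (0.9400, 0.4120, -2.3640)
q' = (-0.7297, -0.0213, -0.6833, -0.0136)
v' = (-1.8347, -0.9667, 1.6840)
ω' = (-1.4704, -0.4896, -0.5483)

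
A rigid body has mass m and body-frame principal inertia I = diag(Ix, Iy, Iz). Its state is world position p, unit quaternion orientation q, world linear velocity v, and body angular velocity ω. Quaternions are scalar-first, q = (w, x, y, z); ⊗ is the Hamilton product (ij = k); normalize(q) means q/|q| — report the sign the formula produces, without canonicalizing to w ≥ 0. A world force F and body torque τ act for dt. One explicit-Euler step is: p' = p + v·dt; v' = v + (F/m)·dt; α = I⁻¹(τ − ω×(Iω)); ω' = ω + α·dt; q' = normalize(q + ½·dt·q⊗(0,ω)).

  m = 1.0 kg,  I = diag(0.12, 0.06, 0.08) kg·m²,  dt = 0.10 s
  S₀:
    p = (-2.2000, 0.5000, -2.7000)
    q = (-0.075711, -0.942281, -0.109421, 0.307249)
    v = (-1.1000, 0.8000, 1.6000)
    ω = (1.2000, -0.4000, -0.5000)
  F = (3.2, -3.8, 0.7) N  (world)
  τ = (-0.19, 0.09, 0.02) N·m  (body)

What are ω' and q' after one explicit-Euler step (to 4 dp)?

angular accel α = (-1.6167, 1.9000, -0.1100)
new body rate ω' = (1.0383, -0.2100, -0.5110)
q⊗(0,ω) = (1.2405933, 0.0867569, -0.0721573, 0.5460731)
q + ½dt·q⊗(0,ω), renormalized = (-0.0136, -0.9358, -0.1128, 0.3338)

ω' = (1.0383, -0.2100, -0.5110)
q' = (-0.0136, -0.9358, -0.1128, 0.3338)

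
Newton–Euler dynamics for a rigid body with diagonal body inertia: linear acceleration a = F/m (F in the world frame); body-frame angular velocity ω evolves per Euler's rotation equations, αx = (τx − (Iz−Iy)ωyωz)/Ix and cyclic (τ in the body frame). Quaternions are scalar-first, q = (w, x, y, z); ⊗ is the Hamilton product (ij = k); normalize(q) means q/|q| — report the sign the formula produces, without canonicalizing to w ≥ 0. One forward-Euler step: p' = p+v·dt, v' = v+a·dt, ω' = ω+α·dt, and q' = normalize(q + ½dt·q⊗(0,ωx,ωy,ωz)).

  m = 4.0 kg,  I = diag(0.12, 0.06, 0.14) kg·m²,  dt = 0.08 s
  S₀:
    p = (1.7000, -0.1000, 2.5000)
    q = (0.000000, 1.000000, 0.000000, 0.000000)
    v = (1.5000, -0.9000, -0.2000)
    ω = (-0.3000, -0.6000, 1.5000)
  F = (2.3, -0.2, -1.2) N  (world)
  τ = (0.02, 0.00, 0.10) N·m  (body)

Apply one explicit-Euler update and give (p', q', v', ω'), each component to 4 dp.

p' = (1.8200, -0.1720, 2.4840)
q' = (0.0120, 0.9978, -0.0599, -0.0239)
v' = (1.5460, -0.9040, -0.2240)
ω' = (-0.2387, -0.6120, 1.5633)

ω×(Iω) gyroscopic = (-0.0720, 0.0090, -0.0108)
angular accel α = (0.7667, -0.1500, 0.7914)
ω + α·dt = (-0.2387, -0.6120, 1.5633)
q⊗(0,ω) = (0.3000000, 0.0000000, -1.5000000, -0.6000000)
updated quaternion q' = (0.0120, 0.9978, -0.0599, -0.0239)
p' = p + v·dt = (1.8200, -0.1720, 2.4840)
v + (F/m)dt = (1.5460, -0.9040, -0.2240)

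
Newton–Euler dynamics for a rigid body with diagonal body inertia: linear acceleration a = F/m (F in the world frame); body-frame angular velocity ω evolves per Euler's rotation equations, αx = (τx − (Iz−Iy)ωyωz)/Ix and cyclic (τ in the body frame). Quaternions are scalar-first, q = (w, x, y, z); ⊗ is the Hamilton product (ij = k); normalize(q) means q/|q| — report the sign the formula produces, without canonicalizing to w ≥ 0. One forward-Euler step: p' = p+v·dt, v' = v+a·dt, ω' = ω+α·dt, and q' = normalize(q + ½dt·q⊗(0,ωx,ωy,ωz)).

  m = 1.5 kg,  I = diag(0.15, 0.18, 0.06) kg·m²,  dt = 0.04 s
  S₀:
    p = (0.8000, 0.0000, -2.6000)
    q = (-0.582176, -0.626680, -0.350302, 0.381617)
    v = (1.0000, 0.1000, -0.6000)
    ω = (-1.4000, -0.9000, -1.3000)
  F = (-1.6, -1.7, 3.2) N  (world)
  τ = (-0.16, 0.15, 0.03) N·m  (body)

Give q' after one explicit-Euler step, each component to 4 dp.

q' = (-0.5956, -0.5939, -0.3665, 0.3979)

q⊗(0,ω) = (-0.6965217, 1.6138943, -0.8249894, 0.8304180)
updated quaternion q' = (-0.5956, -0.5939, -0.3665, 0.3979)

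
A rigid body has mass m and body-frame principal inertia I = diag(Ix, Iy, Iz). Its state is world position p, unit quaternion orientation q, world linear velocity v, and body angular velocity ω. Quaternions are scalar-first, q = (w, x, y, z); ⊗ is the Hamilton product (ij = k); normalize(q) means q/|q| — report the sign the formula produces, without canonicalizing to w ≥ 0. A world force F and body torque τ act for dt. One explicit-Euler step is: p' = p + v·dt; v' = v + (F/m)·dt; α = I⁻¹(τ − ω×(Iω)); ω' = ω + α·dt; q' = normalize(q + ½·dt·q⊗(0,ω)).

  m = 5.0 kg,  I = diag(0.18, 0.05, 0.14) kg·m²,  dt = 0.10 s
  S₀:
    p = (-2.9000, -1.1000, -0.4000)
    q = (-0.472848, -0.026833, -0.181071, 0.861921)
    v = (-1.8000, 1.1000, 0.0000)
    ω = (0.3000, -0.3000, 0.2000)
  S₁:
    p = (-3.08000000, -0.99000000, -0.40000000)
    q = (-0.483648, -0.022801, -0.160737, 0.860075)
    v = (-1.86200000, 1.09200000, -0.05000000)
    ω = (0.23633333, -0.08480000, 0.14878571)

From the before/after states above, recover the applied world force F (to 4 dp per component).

velocity change Δv = (-0.06200000, -0.00800000, -0.05000000)
applied force F = (-3.1000, -0.4000, -2.5000)

F = (-3.1000, -0.4000, -2.5000)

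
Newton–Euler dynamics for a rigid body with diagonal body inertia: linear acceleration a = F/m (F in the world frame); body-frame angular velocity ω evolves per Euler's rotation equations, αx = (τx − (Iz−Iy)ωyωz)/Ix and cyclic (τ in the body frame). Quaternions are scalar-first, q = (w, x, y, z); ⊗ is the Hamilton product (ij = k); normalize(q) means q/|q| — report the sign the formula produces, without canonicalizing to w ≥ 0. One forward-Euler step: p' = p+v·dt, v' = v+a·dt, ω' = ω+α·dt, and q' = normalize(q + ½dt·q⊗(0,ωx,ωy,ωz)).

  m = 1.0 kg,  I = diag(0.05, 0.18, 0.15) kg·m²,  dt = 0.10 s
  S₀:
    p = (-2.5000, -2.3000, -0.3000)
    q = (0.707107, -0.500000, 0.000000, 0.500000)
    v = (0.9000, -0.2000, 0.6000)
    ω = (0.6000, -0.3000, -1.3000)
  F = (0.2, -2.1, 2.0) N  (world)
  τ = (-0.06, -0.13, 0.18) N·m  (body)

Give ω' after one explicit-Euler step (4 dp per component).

ω' = (0.5034, -0.4156, -1.1644)

gyro term ω×Iω = (-0.0117, 0.0780, -0.0234)
(τ − ω×Iω)/I = (-0.9660, -1.1556, 1.3560)
ω' = ω + α·dt = (0.5034, -0.4156, -1.1644)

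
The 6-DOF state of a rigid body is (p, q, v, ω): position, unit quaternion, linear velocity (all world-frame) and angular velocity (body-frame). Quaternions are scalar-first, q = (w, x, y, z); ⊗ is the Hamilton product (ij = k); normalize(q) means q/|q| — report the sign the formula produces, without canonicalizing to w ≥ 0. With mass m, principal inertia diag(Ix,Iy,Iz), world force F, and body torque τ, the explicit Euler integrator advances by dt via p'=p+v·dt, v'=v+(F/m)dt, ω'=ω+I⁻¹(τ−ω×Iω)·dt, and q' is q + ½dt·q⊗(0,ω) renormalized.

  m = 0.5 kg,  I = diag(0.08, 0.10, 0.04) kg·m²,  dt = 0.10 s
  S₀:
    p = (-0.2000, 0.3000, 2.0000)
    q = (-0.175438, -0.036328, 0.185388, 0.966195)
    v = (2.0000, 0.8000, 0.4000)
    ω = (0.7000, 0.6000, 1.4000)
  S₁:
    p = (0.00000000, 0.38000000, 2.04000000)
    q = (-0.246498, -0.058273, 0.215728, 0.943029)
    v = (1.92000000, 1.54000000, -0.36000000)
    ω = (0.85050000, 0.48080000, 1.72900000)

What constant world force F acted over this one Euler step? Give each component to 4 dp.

Δv = v₁−v₀ = (-0.08000000, 0.74000000, -0.76000000)
F = m·Δv/dt = (-0.4000, 3.7000, -3.8000)

F = (-0.4000, 3.7000, -3.8000)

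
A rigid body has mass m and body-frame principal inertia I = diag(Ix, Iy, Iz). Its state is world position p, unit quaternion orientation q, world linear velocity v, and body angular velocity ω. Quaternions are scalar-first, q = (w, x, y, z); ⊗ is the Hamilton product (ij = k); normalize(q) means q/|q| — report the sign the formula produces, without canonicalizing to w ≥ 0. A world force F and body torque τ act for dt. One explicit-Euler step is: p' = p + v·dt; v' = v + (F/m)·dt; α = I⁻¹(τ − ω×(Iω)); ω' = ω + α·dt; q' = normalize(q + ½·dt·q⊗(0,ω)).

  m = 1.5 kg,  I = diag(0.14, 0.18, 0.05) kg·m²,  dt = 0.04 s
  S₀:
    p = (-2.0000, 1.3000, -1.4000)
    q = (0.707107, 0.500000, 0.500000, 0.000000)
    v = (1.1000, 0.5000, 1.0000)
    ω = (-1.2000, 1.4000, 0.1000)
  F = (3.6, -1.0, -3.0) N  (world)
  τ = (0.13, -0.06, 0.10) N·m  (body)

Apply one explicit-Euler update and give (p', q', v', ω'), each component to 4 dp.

gyro term ω×Iω = (-0.0182, -0.0108, -0.0672)
angular accel α = (1.0586, -0.2733, 3.3440)
ω + α·dt = (-1.1577, 1.3891, 0.2338)
q⊗(0,ω) = (-0.1000000, -0.7985284, 0.9399498, 1.3707107)
q + ½dt·q⊗(0,ω), renormalized = (0.7046, 0.4837, 0.5184, 0.0274)
new position p' = (-1.9560, 1.3200, -1.3600)
v + (F/m)dt = (1.1960, 0.4733, 0.9200)

p' = (-1.9560, 1.3200, -1.3600)
q' = (0.7046, 0.4837, 0.5184, 0.0274)
v' = (1.1960, 0.4733, 0.9200)
ω' = (-1.1577, 1.3891, 0.2338)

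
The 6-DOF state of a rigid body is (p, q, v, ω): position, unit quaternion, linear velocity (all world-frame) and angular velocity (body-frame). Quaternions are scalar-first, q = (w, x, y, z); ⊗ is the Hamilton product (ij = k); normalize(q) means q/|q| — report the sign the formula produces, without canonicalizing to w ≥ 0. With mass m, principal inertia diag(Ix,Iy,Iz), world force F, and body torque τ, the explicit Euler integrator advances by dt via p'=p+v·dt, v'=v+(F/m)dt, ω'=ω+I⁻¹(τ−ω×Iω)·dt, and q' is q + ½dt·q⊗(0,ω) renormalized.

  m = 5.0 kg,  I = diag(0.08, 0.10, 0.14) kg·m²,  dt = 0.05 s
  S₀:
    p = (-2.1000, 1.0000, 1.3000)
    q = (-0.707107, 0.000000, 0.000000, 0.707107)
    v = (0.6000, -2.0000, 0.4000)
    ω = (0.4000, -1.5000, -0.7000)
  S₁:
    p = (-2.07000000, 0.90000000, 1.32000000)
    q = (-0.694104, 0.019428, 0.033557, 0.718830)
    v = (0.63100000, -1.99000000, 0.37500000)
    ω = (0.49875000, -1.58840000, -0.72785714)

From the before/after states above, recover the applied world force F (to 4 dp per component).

F = (3.1000, 1.0000, -2.5000)

Δv = v₁−v₀ = (0.03100000, 0.01000000, -0.02500000)
F = m·Δv/dt = (3.1000, 1.0000, -2.5000)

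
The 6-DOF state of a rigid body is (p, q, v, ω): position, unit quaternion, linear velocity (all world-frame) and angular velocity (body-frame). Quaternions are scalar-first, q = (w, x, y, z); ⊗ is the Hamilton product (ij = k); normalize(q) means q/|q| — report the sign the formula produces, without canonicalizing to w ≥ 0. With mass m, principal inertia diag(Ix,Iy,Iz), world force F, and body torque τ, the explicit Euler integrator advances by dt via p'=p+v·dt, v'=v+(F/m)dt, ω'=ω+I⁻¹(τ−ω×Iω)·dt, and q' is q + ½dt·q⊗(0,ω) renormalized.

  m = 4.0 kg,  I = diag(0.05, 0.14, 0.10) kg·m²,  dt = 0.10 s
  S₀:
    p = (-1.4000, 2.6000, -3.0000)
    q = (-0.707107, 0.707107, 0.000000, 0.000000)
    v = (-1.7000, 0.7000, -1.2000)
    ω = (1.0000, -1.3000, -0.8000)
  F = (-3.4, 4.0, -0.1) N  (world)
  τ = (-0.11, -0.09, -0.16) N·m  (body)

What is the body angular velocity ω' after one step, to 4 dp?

precession coupling ω×(Iω) = (-0.0416, 0.0400, -0.1170)
(τ − ω×Iω)/I = (-1.3680, -0.9286, -0.4300)
ω' = ω + α·dt = (0.8632, -1.3929, -0.8430)

ω' = (0.8632, -1.3929, -0.8430)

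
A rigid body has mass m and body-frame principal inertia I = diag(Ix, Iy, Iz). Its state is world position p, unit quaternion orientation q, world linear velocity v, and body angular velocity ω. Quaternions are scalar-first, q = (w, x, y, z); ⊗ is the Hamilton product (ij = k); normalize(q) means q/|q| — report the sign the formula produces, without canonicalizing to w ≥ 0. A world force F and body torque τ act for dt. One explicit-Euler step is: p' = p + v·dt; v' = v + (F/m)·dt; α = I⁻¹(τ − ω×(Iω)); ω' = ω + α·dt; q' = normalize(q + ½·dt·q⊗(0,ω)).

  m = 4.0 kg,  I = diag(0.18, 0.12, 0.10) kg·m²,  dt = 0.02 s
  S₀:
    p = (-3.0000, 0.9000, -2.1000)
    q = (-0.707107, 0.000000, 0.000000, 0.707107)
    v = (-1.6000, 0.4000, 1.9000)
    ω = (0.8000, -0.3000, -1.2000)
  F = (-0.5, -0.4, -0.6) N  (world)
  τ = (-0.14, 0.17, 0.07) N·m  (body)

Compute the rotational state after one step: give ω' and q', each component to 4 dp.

(τ − ω×Iω)/I = (-0.7378, 2.0567, 0.5560)
ω' = ω + α·dt = (0.7852, -0.2589, -1.1889)
2q̇ = q⊗(0,ω) = (0.8485284, -0.3535535, 0.7778177, 0.8485284)
q + ½dt·q⊗(0,ω), renormalized = (-0.6985, -0.0035, 0.0078, 0.7155)

ω' = (0.7852, -0.2589, -1.1889)
q' = (-0.6985, -0.0035, 0.0078, 0.7155)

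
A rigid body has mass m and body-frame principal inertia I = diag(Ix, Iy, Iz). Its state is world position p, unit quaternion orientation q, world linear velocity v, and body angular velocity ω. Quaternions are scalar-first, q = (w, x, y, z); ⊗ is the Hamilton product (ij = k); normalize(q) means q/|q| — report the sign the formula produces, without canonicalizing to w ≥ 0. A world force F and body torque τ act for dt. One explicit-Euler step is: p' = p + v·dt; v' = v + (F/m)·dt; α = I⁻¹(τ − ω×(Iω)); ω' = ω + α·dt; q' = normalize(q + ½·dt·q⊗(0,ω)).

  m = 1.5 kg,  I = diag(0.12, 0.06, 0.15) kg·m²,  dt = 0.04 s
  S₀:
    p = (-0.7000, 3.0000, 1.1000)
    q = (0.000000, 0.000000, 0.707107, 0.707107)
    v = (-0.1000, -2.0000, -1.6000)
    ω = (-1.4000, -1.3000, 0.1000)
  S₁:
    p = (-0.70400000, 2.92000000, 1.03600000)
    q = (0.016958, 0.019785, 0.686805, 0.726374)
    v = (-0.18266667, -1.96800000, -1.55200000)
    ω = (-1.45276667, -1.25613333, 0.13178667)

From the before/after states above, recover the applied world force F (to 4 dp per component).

Δv = v₁−v₀ = (-0.08266667, 0.03200000, 0.04800000)
applied force F = (-3.1000, 1.2000, 1.8000)

F = (-3.1000, 1.2000, 1.8000)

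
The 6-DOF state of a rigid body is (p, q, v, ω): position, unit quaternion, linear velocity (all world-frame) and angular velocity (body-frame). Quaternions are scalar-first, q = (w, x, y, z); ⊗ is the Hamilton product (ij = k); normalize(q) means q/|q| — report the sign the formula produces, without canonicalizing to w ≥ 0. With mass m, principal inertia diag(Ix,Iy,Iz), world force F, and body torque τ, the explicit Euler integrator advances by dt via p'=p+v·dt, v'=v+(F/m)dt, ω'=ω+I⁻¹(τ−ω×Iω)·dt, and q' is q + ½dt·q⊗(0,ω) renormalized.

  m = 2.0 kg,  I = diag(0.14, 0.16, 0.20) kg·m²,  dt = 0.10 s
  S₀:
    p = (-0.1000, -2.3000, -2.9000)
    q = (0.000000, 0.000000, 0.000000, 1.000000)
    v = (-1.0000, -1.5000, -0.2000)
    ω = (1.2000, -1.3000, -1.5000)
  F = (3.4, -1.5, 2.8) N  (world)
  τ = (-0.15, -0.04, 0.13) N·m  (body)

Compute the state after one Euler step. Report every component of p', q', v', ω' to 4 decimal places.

p' = (-0.2000, -2.4500, -2.9200)
q' = (0.0745, 0.0646, 0.0596, 0.9933)
v' = (-0.8300, -1.5750, -0.0600)
ω' = (1.0371, -1.3925, -1.4194)

p' = p + v·dt = (-0.2000, -2.4500, -2.9200)
new velocity v' = (-0.8300, -1.5750, -0.0600)
gyro term ω×Iω = (0.0780, 0.1080, -0.0312)
α = I⁻¹(τ − ω×Iω) = (-1.6286, -0.9250, 0.8060)
ω + α·dt = (1.0371, -1.3925, -1.4194)
Hamilton product q⊗(0,ω) = (1.5000000, 1.3000000, 1.2000000, 0.0000000)
q' = normalize(q + ½dt·q⊗(0,ω)) = (0.0745, 0.0646, 0.0596, 0.9933)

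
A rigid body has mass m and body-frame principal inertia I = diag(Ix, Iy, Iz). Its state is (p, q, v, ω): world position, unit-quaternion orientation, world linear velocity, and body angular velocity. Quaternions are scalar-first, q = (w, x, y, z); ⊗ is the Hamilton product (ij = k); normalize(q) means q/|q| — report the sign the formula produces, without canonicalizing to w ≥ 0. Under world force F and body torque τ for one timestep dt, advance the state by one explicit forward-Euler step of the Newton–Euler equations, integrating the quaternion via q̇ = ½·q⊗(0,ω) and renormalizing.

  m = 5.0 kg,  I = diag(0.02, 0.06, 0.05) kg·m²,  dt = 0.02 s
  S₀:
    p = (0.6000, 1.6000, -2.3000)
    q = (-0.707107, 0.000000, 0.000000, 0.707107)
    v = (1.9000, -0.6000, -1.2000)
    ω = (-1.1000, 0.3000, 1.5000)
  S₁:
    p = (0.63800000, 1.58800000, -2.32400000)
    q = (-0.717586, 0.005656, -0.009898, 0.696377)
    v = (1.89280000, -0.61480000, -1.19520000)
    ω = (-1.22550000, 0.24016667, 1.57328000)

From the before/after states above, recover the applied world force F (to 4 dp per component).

F = (-1.8000, -3.7000, 1.2000)

v₁ − v₀ = (-0.00720000, -0.01480000, 0.00480000)
applied force F = (-1.8000, -3.7000, 1.2000)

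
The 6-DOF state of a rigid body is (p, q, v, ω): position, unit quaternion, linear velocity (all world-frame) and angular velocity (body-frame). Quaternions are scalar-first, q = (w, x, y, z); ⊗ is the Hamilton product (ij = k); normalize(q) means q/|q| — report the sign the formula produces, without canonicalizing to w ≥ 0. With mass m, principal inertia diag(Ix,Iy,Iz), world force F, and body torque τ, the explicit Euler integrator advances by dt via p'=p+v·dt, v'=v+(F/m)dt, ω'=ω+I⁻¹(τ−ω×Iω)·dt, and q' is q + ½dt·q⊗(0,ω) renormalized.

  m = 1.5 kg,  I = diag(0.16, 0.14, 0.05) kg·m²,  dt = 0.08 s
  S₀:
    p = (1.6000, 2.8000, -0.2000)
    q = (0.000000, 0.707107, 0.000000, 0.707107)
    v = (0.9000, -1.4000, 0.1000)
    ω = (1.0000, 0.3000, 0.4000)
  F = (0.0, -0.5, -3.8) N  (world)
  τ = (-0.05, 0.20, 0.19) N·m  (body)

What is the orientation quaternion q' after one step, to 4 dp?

2q̇ = q⊗(0,ω) = (-0.9899498, -0.2121321, 0.4242642, 0.2121321)
q' = normalize(q + ½dt·q⊗(0,ω)) = (-0.0396, 0.6979, 0.0170, 0.7149)

q' = (-0.0396, 0.6979, 0.0170, 0.7149)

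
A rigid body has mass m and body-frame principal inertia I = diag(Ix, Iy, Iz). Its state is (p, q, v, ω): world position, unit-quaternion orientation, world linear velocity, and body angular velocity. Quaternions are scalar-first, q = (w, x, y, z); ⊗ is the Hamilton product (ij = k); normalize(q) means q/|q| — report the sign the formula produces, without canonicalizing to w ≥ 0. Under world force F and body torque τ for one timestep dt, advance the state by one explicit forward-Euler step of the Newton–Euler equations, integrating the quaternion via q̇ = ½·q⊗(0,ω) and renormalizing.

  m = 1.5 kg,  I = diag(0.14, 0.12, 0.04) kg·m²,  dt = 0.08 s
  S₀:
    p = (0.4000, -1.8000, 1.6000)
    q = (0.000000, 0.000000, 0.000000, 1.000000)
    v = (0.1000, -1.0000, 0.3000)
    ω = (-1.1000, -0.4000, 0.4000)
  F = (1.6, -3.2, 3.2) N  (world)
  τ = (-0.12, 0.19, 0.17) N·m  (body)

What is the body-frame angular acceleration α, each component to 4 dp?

α = (-0.9486, 1.9500, 4.4700)

gyro term ω×Iω = (0.0128, -0.0440, -0.0088)
α = I⁻¹(τ − ω×Iω) = (-0.9486, 1.9500, 4.4700)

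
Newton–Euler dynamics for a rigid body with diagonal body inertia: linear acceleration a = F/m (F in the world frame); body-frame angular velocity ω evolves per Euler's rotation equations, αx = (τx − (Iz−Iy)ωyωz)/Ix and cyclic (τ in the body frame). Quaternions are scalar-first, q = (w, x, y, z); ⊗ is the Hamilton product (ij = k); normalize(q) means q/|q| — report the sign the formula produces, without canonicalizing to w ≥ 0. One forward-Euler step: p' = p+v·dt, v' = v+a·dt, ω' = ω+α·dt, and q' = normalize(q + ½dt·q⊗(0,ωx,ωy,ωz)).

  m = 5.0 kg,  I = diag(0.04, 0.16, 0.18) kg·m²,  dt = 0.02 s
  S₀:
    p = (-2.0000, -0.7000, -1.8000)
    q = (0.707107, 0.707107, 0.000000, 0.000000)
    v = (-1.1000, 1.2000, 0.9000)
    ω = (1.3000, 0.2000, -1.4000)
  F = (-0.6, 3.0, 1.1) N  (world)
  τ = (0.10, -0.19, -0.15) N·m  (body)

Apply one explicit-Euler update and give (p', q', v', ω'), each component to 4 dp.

p' = (-2.0220, -0.6760, -1.7820)
q' = (0.6978, 0.7162, 0.0113, -0.0085)
v' = (-1.1024, 1.2120, 0.9044)
ω' = (1.3528, 0.1444, -1.4201)

linear accel F/m = (-0.1200, 0.6000, 0.2200)
p' = p + v·dt = (-2.0220, -0.6760, -1.7820)
v + (F/m)dt = (-1.1024, 1.2120, 0.9044)
α = I⁻¹(τ − ω×Iω) = (2.6400, -2.7800, -1.0067)
ω + α·dt = (1.3528, 0.1444, -1.4201)
q⊗(0,ω) = (-0.9192391, 0.9192391, 1.1313712, -0.8485284)
q + ½dt·q⊗(0,ω), renormalized = (0.6978, 0.7162, 0.0113, -0.0085)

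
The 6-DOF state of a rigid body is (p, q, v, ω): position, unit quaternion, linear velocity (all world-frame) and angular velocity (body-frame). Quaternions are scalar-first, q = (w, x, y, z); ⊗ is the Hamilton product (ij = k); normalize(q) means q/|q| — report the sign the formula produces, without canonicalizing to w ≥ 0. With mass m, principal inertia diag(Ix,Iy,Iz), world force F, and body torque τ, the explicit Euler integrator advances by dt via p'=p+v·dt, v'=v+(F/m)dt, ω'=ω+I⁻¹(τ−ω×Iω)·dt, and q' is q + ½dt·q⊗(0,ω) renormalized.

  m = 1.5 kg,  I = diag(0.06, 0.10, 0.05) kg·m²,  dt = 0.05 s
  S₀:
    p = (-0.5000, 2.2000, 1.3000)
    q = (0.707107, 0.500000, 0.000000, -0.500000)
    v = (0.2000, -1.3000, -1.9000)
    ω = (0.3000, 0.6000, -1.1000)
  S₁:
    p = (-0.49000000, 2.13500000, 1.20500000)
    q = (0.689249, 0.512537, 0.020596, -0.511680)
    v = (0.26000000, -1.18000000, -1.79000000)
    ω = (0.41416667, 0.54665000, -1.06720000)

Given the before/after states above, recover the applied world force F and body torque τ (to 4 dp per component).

F = (1.8000, 3.6000, 3.3000)
τ = (0.1700, -0.1100, 0.0400)

velocity change Δv = (0.06000000, 0.12000000, 0.11000000)
m·(v₁−v₀)/dt = (1.8000, 3.6000, 3.3000)
Δω = ω₁−ω₀ = (0.11416667, -0.05335000, 0.03280000)
applied torque τ = (0.1700, -0.1100, 0.0400)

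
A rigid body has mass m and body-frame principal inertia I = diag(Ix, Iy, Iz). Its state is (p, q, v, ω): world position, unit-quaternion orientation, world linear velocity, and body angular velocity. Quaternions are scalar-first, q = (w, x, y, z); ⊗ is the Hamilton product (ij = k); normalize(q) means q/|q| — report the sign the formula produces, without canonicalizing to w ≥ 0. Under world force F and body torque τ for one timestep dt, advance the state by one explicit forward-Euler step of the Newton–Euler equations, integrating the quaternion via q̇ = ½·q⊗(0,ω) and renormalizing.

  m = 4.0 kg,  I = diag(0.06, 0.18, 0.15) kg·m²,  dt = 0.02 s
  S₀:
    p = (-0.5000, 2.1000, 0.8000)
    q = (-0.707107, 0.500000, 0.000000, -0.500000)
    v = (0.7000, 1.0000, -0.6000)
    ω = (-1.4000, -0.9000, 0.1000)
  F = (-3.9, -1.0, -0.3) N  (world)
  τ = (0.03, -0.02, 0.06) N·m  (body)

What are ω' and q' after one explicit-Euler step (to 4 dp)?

ω' = (-1.3909, -0.9036, 0.0878)
q' = (-0.6995, 0.5053, 0.0129, -0.5051)

gyro term ω×Iω = (0.0027, 0.0126, 0.1512)
(τ − ω×Iω)/I = (0.4550, -0.1811, -0.6080)
ω + α·dt = (-1.3909, -0.9036, 0.0878)
q⊗(0,ω) = (0.7500000, 0.5399498, 1.2863963, -0.5207107)
q + ½dt·q⊗(0,ω), renormalized = (-0.6995, 0.5053, 0.0129, -0.5051)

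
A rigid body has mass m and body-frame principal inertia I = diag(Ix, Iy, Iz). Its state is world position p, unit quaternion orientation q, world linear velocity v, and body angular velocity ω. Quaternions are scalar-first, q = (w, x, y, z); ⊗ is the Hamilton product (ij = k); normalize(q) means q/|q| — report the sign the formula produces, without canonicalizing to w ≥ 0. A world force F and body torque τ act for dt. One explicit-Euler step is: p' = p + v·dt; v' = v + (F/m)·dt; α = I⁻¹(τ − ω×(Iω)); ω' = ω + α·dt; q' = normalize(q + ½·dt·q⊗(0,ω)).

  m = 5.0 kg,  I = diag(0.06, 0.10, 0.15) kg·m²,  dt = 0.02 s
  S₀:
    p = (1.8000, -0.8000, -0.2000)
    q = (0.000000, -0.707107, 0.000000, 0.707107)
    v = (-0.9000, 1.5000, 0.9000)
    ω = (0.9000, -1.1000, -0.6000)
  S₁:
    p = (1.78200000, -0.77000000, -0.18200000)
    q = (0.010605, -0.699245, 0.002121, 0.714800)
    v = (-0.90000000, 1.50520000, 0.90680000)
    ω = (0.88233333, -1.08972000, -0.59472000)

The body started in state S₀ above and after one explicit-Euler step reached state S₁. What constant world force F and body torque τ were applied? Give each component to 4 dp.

F = (0.0000, 1.3000, 1.7000)
τ = (-0.0200, 0.1000, 0.0000)

Δv = v₁−v₀ = (0.00000000, 0.00520000, 0.00680000)
m·(v₁−v₀)/dt = (0.0000, 1.3000, 1.7000)
rate change Δω = (-0.01766667, 0.01028000, 0.00528000)
τ = I·(Δω/dt) + ω₀×(Iω₀) = (-0.0200, 0.1000, 0.0000)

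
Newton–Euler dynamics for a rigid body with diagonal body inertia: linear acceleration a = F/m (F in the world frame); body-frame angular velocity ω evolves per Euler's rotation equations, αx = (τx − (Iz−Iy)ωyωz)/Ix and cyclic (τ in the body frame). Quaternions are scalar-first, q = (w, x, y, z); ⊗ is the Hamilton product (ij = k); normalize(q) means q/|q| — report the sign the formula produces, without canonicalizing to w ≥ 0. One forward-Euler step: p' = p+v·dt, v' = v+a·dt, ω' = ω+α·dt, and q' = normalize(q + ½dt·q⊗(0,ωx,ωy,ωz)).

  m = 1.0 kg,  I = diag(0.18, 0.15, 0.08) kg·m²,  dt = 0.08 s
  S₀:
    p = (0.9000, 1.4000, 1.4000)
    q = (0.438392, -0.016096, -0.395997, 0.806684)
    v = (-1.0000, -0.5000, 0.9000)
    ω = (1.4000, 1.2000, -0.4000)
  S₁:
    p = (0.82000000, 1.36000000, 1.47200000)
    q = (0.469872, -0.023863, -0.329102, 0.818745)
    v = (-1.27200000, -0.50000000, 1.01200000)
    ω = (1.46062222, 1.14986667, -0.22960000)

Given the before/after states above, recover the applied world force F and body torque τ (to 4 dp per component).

F = (-3.4000, 0.0000, 1.4000)
τ = (0.1700, -0.1500, 0.1200)

velocity change Δv = (-0.27200000, 0.00000000, 0.11200000)
applied force F = (-3.4000, 0.0000, 1.4000)
rate change Δω = (0.06062222, -0.05013333, 0.17040000)
precession coupling = (0.0336, -0.0560, -0.0504)
applied torque τ = (0.1700, -0.1500, 0.1200)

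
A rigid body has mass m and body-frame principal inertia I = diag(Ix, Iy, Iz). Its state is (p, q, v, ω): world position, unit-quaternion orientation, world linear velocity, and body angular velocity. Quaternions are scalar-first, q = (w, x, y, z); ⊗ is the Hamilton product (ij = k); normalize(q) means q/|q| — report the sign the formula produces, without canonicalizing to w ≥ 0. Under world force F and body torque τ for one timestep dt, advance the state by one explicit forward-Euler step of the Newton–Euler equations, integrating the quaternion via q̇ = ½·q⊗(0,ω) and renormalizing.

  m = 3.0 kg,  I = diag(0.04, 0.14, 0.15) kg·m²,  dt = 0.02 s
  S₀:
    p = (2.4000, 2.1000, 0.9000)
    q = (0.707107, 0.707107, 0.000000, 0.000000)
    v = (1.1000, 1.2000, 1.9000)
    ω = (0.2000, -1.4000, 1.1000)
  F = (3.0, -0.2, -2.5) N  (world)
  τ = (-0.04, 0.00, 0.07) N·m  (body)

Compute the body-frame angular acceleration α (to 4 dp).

α = (-0.6150, 0.1729, 0.6533)

gyro term ω×Iω = (-0.0154, -0.0242, -0.0280)
(τ − ω×Iω)/I = (-0.6150, 0.1729, 0.6533)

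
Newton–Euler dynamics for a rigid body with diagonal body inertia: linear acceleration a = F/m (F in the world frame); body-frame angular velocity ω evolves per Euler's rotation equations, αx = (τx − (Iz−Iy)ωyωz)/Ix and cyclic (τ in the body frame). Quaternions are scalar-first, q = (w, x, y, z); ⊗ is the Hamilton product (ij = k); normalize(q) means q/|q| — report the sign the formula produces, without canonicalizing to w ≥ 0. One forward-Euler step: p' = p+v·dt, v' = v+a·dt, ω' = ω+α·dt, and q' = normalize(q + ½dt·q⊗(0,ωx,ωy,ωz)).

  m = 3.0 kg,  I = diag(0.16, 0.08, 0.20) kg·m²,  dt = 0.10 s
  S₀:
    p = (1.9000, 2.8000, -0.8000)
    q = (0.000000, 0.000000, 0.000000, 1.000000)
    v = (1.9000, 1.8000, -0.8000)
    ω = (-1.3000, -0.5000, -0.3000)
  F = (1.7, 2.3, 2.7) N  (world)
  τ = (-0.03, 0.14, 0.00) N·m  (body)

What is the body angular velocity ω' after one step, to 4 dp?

ω' = (-1.3300, -0.3055, -0.2740)

ω×(Iω) gyroscopic = (0.0180, -0.0156, -0.0520)
angular accel α = (-0.3000, 1.9450, 0.2600)
new body rate ω' = (-1.3300, -0.3055, -0.2740)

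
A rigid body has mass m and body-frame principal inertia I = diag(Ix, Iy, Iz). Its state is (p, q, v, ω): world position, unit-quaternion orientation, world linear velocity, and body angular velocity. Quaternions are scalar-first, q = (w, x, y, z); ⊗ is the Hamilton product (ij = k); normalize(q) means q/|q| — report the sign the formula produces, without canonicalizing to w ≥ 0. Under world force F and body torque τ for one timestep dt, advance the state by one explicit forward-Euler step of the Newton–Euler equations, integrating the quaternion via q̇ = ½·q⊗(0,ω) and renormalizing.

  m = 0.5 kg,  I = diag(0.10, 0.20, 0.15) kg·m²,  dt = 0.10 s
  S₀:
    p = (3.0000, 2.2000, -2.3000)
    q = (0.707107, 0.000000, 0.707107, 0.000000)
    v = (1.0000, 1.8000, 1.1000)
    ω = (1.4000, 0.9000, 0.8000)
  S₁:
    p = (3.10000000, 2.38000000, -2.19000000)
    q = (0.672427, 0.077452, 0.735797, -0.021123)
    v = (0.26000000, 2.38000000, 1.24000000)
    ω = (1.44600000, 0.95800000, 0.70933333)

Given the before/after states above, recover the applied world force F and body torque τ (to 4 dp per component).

F = (-3.7000, 2.9000, 0.7000)
τ = (0.0100, 0.0600, -0.0100)

Δω = ω₁−ω₀ = (0.04600000, 0.05800000, -0.09066667)
gyro term ω₀×Iω₀ = (-0.0360, -0.0560, 0.1260)
τ = I·(Δω/dt) + ω₀×(Iω₀) = (0.0100, 0.0600, -0.0100)
Δv = v₁−v₀ = (-0.74000000, 0.58000000, 0.14000000)
m·(v₁−v₀)/dt = (-3.7000, 2.9000, 0.7000)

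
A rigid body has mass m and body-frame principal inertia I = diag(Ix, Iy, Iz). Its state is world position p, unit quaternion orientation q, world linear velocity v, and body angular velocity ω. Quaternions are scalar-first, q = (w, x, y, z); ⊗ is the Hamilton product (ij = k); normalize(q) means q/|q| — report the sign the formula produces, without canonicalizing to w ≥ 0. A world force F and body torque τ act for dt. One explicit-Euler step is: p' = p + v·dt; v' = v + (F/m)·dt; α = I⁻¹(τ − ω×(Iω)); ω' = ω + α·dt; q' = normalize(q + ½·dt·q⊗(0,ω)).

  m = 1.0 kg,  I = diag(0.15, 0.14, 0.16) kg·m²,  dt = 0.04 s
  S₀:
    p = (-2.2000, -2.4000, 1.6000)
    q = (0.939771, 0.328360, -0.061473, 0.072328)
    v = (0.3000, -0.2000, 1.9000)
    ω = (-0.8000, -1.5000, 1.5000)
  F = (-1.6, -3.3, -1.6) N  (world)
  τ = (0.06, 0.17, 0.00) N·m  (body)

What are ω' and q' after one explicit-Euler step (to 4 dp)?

ω' = (-0.7720, -1.4549, 1.5030)
q' = (0.9400, 0.3133, -0.1006, 0.0896)

precession coupling ω×(Iω) = (-0.0450, 0.0120, -0.0120)
α = I⁻¹(τ − ω×Iω) = (0.7000, 1.1286, 0.0750)
ω + α·dt = (-0.7720, -1.4549, 1.5030)
q⊗(0,ω) = (0.0619865, -0.7355343, -1.9600589, 0.8679381)
q + ½dt·q⊗(0,ω), renormalized = (0.9400, 0.3133, -0.1006, 0.0896)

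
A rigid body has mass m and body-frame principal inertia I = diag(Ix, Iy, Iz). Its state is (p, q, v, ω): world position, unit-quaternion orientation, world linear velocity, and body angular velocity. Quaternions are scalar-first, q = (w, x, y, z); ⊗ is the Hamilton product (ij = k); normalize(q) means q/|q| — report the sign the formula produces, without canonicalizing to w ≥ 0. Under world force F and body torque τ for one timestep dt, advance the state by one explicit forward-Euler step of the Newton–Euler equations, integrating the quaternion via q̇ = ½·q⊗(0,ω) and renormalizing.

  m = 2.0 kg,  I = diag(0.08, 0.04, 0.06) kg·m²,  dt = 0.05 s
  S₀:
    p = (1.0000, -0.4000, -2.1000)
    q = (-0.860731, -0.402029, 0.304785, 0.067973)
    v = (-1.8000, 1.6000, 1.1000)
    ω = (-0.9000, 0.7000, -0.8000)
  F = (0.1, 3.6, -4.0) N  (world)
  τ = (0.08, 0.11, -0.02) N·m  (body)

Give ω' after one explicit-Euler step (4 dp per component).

ω×(Iω) gyroscopic = (-0.0112, 0.0144, 0.0252)
(τ − ω×Iω)/I = (1.1400, 2.3900, -0.7533)
new body rate ω' = (-0.8430, 0.8195, -0.8377)

ω' = (-0.8430, 0.8195, -0.8377)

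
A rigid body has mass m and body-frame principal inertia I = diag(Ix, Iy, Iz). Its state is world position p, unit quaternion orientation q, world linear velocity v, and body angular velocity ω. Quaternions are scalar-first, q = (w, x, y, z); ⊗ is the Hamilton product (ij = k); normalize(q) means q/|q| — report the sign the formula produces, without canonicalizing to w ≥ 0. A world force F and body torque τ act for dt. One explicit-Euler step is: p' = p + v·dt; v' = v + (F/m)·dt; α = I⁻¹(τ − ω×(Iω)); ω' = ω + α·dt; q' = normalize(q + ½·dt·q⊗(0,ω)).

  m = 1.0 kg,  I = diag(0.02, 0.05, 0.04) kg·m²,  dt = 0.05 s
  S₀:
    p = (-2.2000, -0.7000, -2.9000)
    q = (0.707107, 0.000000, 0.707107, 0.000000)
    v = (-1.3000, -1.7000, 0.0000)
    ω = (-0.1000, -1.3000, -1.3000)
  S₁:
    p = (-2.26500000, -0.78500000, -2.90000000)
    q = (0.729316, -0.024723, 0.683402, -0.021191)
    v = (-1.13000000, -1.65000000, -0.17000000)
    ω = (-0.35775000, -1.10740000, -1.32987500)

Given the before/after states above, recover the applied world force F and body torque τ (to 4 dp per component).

F = (3.4000, 1.0000, -3.4000)
τ = (-0.1200, 0.1900, -0.0200)

ω₁ − ω₀ = (-0.25775000, 0.19260000, -0.02987500)
applied torque τ = (-0.1200, 0.1900, -0.0200)
velocity change Δv = (0.17000000, 0.05000000, -0.17000000)
m·(v₁−v₀)/dt = (3.4000, 1.0000, -3.4000)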